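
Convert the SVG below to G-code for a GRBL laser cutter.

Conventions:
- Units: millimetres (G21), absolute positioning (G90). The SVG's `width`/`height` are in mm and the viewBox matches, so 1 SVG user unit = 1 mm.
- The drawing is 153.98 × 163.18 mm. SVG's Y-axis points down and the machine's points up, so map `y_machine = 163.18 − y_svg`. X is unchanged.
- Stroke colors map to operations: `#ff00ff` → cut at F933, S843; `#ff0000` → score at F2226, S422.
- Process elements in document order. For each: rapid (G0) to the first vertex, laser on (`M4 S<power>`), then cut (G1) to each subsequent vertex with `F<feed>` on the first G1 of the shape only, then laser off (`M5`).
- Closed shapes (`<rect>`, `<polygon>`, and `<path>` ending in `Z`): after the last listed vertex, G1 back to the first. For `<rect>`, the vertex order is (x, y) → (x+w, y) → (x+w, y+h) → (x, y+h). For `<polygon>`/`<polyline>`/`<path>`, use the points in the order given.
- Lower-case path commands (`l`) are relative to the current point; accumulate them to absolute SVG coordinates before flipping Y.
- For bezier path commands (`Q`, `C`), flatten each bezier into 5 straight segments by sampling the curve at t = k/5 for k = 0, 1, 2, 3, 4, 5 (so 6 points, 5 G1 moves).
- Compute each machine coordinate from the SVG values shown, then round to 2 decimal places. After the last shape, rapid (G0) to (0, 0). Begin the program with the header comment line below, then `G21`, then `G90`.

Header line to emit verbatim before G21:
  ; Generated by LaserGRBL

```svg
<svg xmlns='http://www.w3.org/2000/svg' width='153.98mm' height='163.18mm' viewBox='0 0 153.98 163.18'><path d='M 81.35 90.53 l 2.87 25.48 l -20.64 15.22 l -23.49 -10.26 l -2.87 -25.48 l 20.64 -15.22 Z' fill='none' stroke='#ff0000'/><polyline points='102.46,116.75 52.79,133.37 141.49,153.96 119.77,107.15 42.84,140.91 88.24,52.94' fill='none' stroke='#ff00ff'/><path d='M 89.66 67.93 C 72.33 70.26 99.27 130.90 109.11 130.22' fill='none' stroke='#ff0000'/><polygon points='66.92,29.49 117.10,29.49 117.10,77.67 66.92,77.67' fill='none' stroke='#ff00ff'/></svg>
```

; Generated by LaserGRBL
G21
G90
G0 X81.35 Y72.65
M4 S422
G1 X84.22 Y47.17 F2226
G1 X63.58 Y31.95
G1 X40.09 Y42.21
G1 X37.22 Y67.69
G1 X57.86 Y82.91
G1 X81.35 Y72.65
M5
G0 X102.46 Y46.43
M4 S843
G1 X52.79 Y29.81 F933
G1 X141.49 Y9.22
G1 X119.77 Y56.03
G1 X42.84 Y22.27
G1 X88.24 Y110.24
M5
G0 X89.66 Y95.25
M4 S422
G1 X84.08 Y87.81 F2226
G1 X86.19 Y72.12
G1 X93.02 Y53.92
G1 X101.64 Y38.95
G1 X109.11 Y32.96
M5
G0 X66.92 Y133.69
M4 S843
G1 X117.10 Y133.69 F933
G1 X117.10 Y85.51
G1 X66.92 Y85.51
G1 X66.92 Y133.69
M5
G0 X0.00 Y0.00

viewBox `0 0 153.98 163.18` with mm width/height → 1 unit = 1 mm. Flip: y_m = 163.18 − y_svg.

**Shape 1** — `<path>` regular polygon, stroke `#ff0000` → score (S422, F2226). Machine vertices: (81.35,72.65) → (84.22,47.17) → (63.58,31.95) → (40.09,42.21) → (37.22,67.69) → (57.86,82.91) → (81.35,72.65). Closed: final G1 returns to the first vertex.

**Shape 2** — `<polyline>` open polyline, stroke `#ff00ff` → cut (S843, F933). Machine vertices: (102.46,46.43) → (52.79,29.81) → (141.49,9.22) → (119.77,56.03) → (42.84,22.27) → (88.24,110.24). Open path.

**Shape 3** — `<path>` cubic bezier, stroke `#ff0000` → score (S422, F2226). Control points (SVG): P0=(89.66,67.93), P1=(72.33,70.26), P2=(99.27,130.90), P3=(109.11,130.22); sampled at t=k/5. Machine vertices: (89.66,95.25) → (84.08,87.81) → (86.19,72.12) → (93.02,53.92) → (101.64,38.95) → (109.11,32.96). Open path.

**Shape 4** — `<polygon>` rectangle, stroke `#ff00ff` → cut (S843, F933). Machine vertices: (66.92,133.69) → (117.10,133.69) → (117.10,85.51) → (66.92,85.51) → (66.92,133.69). Closed: final G1 returns to the first vertex.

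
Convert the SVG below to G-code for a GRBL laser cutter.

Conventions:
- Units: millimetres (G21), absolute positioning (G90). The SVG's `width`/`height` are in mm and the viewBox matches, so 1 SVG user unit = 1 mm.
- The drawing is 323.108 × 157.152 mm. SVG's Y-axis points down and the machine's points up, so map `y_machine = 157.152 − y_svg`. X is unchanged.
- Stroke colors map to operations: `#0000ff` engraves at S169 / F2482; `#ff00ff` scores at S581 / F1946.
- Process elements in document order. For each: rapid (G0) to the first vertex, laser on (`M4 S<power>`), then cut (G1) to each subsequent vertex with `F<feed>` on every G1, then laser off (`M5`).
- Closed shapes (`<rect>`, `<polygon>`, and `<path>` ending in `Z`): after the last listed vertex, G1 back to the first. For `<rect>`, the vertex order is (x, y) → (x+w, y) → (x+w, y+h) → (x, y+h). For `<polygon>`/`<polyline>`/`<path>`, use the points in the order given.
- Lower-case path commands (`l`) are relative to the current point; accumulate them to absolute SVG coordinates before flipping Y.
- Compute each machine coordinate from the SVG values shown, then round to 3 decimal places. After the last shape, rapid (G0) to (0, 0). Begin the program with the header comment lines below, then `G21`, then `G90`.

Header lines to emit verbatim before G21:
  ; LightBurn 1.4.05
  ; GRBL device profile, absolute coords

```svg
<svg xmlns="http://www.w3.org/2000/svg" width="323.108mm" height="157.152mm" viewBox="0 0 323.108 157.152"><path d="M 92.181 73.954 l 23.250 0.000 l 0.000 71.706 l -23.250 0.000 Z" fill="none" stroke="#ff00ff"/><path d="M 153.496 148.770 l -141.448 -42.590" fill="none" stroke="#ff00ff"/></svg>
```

; LightBurn 1.4.05
; GRBL device profile, absolute coords
G21
G90
G0 X92.181 Y83.198
M4 S581
G1 X115.431 Y83.198 F1946
G1 X115.431 Y11.492 F1946
G1 X92.181 Y11.492 F1946
G1 X92.181 Y83.198 F1946
M5
G0 X153.496 Y8.382
M4 S581
G1 X12.048 Y50.972 F1946
M5
G0 X0.000 Y0.000

1 u = 1 mm; y_m = 157.152 − y.

[1] `<path>` rectangle, #ff00ff→score S581 F1946: (92.181,83.198) → (115.431,83.198) → (115.431,11.492) → (92.181,11.492) → (92.181,83.198) (closed)

[2] `<path>` line segment, #ff00ff→score S581 F1946: (153.496,8.382) → (12.048,50.972)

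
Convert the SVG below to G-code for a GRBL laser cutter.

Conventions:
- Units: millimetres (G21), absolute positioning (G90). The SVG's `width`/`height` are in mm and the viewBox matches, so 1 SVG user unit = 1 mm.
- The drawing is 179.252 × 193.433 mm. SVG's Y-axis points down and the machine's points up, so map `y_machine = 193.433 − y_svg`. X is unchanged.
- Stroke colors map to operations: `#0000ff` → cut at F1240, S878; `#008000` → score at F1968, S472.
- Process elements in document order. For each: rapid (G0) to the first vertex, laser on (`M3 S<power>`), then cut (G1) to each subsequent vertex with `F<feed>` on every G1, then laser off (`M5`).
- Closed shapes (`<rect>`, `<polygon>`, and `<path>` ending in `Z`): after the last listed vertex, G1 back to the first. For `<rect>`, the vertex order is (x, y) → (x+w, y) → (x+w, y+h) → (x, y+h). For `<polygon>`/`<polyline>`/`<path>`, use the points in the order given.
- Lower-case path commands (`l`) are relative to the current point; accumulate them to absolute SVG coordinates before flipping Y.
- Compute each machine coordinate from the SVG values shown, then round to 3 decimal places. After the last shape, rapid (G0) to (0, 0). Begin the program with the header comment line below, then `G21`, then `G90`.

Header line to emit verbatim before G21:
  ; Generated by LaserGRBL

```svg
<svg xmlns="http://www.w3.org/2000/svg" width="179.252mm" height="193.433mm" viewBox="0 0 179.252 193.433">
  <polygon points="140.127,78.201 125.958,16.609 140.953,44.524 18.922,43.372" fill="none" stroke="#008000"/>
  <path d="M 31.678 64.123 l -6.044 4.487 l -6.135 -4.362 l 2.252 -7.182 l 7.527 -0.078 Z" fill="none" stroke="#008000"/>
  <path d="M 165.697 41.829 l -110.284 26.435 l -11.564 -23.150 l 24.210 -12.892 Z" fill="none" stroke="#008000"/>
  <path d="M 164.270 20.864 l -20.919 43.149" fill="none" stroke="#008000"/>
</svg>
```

; Generated by LaserGRBL
G21
G90
G0 X140.127 Y115.232
M3 S472
G1 X125.958 Y176.824 F1968
G1 X140.953 Y148.909 F1968
G1 X18.922 Y150.061 F1968
G1 X140.127 Y115.232 F1968
M5
G0 X31.678 Y129.310
M3 S472
G1 X25.634 Y124.823 F1968
G1 X19.499 Y129.185 F1968
G1 X21.751 Y136.367 F1968
G1 X29.278 Y136.445 F1968
G1 X31.678 Y129.310 F1968
M5
G0 X165.697 Y151.604
M3 S472
G1 X55.413 Y125.169 F1968
G1 X43.849 Y148.319 F1968
G1 X68.059 Y161.211 F1968
G1 X165.697 Y151.604 F1968
M5
G0 X164.270 Y172.569
M3 S472
G1 X143.351 Y129.420 F1968
M5
G0 X0.000 Y0.000

viewBox `0 0 179.252 193.433` with mm width/height → 1 unit = 1 mm. Flip: y_m = 193.433 − y_svg.

**Shape 1** — `<polygon>` closed polygon, stroke `#008000` → score (S472, F1968). Machine vertices: (140.127,115.232) → (125.958,176.824) → (140.953,148.909) → (18.922,150.061) → (140.127,115.232). Closed: final G1 returns to the first vertex.

**Shape 2** — `<path>` regular polygon, stroke `#008000` → score (S472, F1968). Machine vertices: (31.678,129.310) → (25.634,124.823) → (19.499,129.185) → (21.751,136.367) → (29.278,136.445) → (31.678,129.310). Closed: final G1 returns to the first vertex.

**Shape 3** — `<path>` closed polygon, stroke `#008000` → score (S472, F1968). Machine vertices: (165.697,151.604) → (55.413,125.169) → (43.849,148.319) → (68.059,161.211) → (165.697,151.604). Closed: final G1 returns to the first vertex.

**Shape 4** — `<path>` line segment, stroke `#008000` → score (S472, F1968). Machine vertices: (164.270,172.569) → (143.351,129.420). Open path.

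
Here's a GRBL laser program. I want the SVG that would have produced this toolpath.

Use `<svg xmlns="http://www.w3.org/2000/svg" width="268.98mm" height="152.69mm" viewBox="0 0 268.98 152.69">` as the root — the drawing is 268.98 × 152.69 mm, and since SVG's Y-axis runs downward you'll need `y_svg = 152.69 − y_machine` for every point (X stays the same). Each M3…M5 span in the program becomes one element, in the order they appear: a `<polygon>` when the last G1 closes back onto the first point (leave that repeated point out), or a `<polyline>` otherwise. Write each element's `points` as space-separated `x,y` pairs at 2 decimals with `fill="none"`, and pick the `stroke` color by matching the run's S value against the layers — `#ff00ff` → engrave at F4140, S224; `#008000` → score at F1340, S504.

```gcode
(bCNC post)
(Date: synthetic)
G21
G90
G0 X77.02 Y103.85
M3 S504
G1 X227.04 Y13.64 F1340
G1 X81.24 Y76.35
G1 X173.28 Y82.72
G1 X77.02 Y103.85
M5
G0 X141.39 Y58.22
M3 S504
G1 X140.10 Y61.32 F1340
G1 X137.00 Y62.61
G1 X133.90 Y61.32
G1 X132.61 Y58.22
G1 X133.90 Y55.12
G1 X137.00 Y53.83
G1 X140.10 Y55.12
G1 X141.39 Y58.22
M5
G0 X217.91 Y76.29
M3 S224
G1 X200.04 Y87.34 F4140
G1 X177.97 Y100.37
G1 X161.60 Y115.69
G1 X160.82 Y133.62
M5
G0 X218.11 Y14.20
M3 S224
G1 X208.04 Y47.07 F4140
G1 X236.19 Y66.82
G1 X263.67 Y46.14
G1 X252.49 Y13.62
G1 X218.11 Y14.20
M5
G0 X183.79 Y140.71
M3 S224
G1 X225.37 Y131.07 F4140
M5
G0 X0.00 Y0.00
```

<svg xmlns="http://www.w3.org/2000/svg" width="268.98mm" height="152.69mm" viewBox="0 0 268.98 152.69">
  <polygon points="77.02,48.84 227.04,139.05 81.24,76.34 173.28,69.97" fill="none" stroke="#008000"/>
  <polygon points="141.39,94.47 140.10,91.37 137.00,90.08 133.90,91.37 132.61,94.47 133.90,97.57 137.00,98.86 140.10,97.57" fill="none" stroke="#008000"/>
  <polyline points="217.91,76.40 200.04,65.35 177.97,52.32 161.60,37.00 160.82,19.07" fill="none" stroke="#ff00ff"/>
  <polygon points="218.11,138.49 208.04,105.62 236.19,85.87 263.67,106.55 252.49,139.07" fill="none" stroke="#ff00ff"/>
  <polyline points="183.79,11.98 225.37,21.62" fill="none" stroke="#ff00ff"/>
</svg>

Each laser-on run becomes one SVG element. Flip Y back into SVG space with y_svg = 152.69 − y_machine.

Run 1: the run's S504 means `#008000` (score). The run returns to its start, so emit a `<polygon>` with points (Y-flipped): 77.02,48.84 227.04,139.05 81.24,76.34 173.28,69.97.

Run 2: power S504 maps to stroke `#008000` (score). The run returns to its start, so emit a `<polygon>` with points (Y-flipped): 141.39,94.47 140.10,91.37 137.00,90.08 133.90,91.37 132.61,94.47 133.90,97.57 137.00,98.86 140.10,97.57.

Run 3: power S224 maps to stroke `#ff00ff` (engrave). The run is open, so emit a `<polyline>` with points (Y-flipped): 217.91,76.40 200.04,65.35 177.97,52.32 161.60,37.00 160.82,19.07.

Run 4: power S224 maps to stroke `#ff00ff` (engrave). The run returns to its start, so emit a `<polygon>` with points (Y-flipped): 218.11,138.49 208.04,105.62 236.19,85.87 263.67,106.55 252.49,139.07.

Run 5: the run's S224 means `#ff00ff` (engrave). The run is open, so emit a `<polyline>` with points (Y-flipped): 183.79,11.98 225.37,21.62.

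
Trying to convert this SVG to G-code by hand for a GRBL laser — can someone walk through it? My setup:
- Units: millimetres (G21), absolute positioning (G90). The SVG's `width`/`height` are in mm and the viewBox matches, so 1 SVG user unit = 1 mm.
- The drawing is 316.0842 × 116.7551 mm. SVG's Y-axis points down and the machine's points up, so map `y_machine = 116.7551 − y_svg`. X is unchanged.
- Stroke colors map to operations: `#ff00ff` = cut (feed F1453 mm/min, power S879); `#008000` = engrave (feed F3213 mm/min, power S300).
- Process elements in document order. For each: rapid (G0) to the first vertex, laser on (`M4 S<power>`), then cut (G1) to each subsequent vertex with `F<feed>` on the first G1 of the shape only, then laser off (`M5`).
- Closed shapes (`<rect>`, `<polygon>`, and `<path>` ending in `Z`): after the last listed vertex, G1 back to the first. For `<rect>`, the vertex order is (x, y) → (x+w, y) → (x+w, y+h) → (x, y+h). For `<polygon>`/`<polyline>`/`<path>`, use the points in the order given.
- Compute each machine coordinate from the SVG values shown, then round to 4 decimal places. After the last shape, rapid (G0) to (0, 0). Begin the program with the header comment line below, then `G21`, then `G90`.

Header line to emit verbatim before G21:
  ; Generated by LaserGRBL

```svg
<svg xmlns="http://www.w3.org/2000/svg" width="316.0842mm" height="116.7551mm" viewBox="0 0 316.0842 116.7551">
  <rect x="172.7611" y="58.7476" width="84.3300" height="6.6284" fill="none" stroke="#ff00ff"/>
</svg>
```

; Generated by LaserGRBL
G21
G90
G0 X172.7611 Y58.0075
M4 S879
G1 X257.0911 Y58.0075 F1453
G1 X257.0911 Y51.3791
G1 X172.7611 Y51.3791
G1 X172.7611 Y58.0075
M5
G0 X0.0000 Y0.0000

Since the viewBox matches the mm dimensions, user units are millimetres directly. The only transform is the Y-flip y_m = 116.7551 − y_svg.

Shape 1 is a rectangle drawn with `<rect>`. Its stroke #ff00ff means cut at S879, F1453. After flipping Y the toolpath is (172.7611,58.0075) → (257.0911,58.0075) → (257.0911,51.3791) → (172.7611,51.3791) → (172.7611,58.0075), returning to the start.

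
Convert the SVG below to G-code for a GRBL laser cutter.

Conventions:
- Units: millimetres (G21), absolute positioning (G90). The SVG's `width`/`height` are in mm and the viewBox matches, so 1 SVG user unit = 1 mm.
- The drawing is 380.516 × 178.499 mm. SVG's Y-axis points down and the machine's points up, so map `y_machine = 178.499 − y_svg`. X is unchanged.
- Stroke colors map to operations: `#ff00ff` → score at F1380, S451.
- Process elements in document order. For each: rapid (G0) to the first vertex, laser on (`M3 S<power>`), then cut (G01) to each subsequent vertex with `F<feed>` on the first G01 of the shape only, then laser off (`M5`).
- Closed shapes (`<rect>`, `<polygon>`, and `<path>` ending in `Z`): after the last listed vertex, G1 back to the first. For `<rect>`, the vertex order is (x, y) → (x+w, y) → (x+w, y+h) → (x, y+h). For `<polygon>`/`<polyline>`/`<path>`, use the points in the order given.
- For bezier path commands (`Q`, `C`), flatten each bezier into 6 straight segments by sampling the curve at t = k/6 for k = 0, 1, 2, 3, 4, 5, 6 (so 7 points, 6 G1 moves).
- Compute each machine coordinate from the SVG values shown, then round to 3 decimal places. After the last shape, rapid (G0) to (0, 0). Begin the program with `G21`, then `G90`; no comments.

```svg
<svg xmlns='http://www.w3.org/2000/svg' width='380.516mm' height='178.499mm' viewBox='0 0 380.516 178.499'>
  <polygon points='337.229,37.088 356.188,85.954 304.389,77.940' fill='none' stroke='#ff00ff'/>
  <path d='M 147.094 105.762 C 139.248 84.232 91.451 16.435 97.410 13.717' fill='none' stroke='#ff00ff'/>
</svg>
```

G21
G90
G0 X337.229 Y141.411
M3 S451
G01 X356.188 Y92.545 F1380
G01 X304.389 Y100.559
G01 X337.229 Y141.411
M5
G0 X147.094 Y72.737
M3 S451
G01 X140.276 Y86.842 F1380
G01 X129.402 Y105.565
G01 X117.075 Y125.814
G01 X105.899 Y144.495
G01 X98.476 Y158.515
G01 X97.410 Y164.782
M5
G0 X0.000 Y0.000

1 u = 1 mm; y_m = 178.499 − y.

[1] `<polygon>` regular polygon, #ff00ff→score S451 F1380: (337.229,141.411) → (356.188,92.545) → (304.389,100.559) → (337.229,141.411) (closed)

[2] `<path>` cubic bezier, #ff00ff→score S451 F1380: (147.094,72.737) → (140.276,86.842) → (129.402,105.565) → (117.075,125.814) → (105.899,144.495) → (98.476,158.515) → (97.410,164.782)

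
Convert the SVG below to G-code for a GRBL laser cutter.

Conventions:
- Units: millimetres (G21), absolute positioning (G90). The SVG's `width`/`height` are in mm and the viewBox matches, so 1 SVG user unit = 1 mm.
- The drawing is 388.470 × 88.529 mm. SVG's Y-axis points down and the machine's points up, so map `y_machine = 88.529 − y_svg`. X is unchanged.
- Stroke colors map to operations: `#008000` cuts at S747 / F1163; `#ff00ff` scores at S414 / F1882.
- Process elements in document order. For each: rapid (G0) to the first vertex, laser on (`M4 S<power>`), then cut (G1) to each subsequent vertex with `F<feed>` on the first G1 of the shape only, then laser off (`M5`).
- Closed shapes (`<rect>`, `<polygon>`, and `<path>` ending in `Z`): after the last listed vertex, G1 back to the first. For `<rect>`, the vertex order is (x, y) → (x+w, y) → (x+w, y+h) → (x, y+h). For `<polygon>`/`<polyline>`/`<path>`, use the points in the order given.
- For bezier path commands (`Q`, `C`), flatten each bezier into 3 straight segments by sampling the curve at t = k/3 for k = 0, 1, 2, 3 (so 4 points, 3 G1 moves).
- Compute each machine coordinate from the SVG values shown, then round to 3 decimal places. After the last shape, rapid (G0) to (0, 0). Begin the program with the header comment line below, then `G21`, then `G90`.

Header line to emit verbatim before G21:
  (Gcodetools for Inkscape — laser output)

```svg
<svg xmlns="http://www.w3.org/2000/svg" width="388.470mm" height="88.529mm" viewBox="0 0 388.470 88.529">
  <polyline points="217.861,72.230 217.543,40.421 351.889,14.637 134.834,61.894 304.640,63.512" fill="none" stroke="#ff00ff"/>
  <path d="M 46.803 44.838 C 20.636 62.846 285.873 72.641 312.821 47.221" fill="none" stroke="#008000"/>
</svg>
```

(Gcodetools for Inkscape — laser output)
G21
G90
G0 X217.861 Y16.299
M4 S414
G1 X217.543 Y48.108 F1882
G1 X351.889 Y73.892
G1 X134.834 Y26.635
G1 X304.640 Y25.017
M5
G0 X46.803 Y43.691
M4 S747
G1 X98.152 Y29.421 F1163
G1 X226.062 Y26.626
G1 X312.821 Y41.308
M5
G0 X0.000 Y0.000

1 u = 1 mm; y_m = 88.529 − y.

[1] `<polyline>` open polyline, #ff00ff→score S414 F1882: (217.861,16.299) → (217.543,48.108) → (351.889,73.892) → (134.834,26.635) → (304.640,25.017)

[2] `<path>` cubic bezier, #008000→cut S747 F1163: (46.803,43.691) → (98.152,29.421) → (226.062,26.626) → (312.821,41.308)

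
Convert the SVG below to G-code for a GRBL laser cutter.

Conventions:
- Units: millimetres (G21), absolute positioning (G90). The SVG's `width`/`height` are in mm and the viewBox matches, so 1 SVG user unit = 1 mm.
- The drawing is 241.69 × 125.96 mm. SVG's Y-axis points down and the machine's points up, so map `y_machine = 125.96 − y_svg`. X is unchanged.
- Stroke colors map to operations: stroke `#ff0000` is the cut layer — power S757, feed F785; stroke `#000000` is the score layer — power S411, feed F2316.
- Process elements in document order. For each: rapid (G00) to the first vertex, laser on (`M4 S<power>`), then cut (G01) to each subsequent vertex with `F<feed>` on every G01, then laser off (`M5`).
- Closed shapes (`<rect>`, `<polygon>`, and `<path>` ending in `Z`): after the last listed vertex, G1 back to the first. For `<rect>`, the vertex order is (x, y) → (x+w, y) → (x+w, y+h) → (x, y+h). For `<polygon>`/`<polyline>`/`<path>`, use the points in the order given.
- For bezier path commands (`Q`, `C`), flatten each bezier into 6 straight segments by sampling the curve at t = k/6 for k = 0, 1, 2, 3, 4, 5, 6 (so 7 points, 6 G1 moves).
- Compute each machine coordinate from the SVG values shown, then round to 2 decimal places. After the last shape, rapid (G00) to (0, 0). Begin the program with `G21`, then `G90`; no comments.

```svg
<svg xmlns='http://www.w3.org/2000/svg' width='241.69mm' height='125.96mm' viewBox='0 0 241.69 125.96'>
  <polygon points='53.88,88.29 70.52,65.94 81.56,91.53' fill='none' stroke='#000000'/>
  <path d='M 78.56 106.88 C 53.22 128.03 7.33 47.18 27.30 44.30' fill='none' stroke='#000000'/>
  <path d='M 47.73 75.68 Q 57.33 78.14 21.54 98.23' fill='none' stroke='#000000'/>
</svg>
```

Since the viewBox matches the mm dimensions, user units are millimetres directly. The only transform is the Y-flip y_m = 125.96 − y_svg.

Shape 1 is a regular polygon drawn with `<polygon>`. Its stroke #000000 means score at S411, F2316. After flipping Y the toolpath is (53.88,37.67) → (70.52,60.02) → (81.56,34.43) → (53.88,37.67), returning to the start.

Shape 2 is a cubic bezier drawn with `<path>`. Its stroke #000000 means score at S411, F2316. After flipping Y the toolpath is (78.56,19.08) → (64.58,16.17) → (49.57,25.26) → (35.94,41.36) → (26.08,59.46) → (22.40,74.56) → (27.30,81.66).

Shape 3 is a quadratic bezier drawn with `<path>`. Its stroke #000000 means score at S411, F2316. After flipping Y the toolpath is (47.73,50.28) → (49.67,48.97) → (49.09,46.68) → (45.98,43.41) → (40.36,39.16) → (32.21,33.94) → (21.54,27.73).

G21
G90
G00 X53.88 Y37.67
M4 S411
G01 X70.52 Y60.02 F2316
G01 X81.56 Y34.43 F2316
G01 X53.88 Y37.67 F2316
M5
G00 X78.56 Y19.08
M4 S411
G01 X64.58 Y16.17 F2316
G01 X49.57 Y25.26 F2316
G01 X35.94 Y41.36 F2316
G01 X26.08 Y59.46 F2316
G01 X22.40 Y74.56 F2316
G01 X27.30 Y81.66 F2316
M5
G00 X47.73 Y50.28
M4 S411
G01 X49.67 Y48.97 F2316
G01 X49.09 Y46.68 F2316
G01 X45.98 Y43.41 F2316
G01 X40.36 Y39.16 F2316
G01 X32.21 Y33.94 F2316
G01 X21.54 Y27.73 F2316
M5
G00 X0.00 Y0.00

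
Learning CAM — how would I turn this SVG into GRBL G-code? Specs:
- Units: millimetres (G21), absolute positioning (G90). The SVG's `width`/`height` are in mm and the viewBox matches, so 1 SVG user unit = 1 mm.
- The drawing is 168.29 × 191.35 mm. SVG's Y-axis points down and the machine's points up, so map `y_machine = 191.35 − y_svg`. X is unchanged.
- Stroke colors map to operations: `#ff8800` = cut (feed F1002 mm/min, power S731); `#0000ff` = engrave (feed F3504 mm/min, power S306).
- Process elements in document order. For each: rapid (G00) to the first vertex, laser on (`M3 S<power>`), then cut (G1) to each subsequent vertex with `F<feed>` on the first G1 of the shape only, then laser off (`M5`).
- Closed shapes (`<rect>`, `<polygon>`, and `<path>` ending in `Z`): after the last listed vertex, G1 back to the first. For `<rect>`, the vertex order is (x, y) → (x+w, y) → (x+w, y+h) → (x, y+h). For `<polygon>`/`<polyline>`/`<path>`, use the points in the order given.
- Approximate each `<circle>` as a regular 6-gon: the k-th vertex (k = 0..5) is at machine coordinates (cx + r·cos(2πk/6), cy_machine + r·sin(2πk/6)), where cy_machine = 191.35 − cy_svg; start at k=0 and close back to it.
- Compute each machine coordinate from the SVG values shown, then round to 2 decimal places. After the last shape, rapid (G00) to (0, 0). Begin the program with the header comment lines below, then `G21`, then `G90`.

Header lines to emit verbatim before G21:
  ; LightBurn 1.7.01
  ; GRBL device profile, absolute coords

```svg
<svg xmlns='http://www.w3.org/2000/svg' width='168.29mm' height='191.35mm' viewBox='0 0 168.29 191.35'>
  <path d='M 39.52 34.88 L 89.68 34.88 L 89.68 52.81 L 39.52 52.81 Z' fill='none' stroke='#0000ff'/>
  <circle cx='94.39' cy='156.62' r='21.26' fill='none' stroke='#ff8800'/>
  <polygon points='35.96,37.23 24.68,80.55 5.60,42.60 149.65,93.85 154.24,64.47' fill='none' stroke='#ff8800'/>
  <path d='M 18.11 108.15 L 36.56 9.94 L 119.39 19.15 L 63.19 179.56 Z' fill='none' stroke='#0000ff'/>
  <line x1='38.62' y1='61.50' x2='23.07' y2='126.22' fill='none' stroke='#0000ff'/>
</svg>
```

viewBox `0 0 168.29 191.35` with mm width/height → 1 unit = 1 mm. Flip: y_m = 191.35 − y_svg.

**Shape 1** — `<path>` rectangle, stroke `#0000ff` → engrave (S306, F3504). Machine vertices: (39.52,156.47) → (89.68,156.47) → (89.68,138.54) → (39.52,138.54) → (39.52,156.47). Closed: final G1 returns to the first vertex.

**Shape 2** — `<circle>` circle, stroke `#ff8800` → cut (S731, F1002). Machine vertices: (115.65,34.73) → (105.02,53.14) → (83.76,53.14) → (73.13,34.73) → (83.76,16.32) → (105.02,16.32) → (115.65,34.73). Closed: final G1 returns to the first vertex.

**Shape 3** — `<polygon>` closed polygon, stroke `#ff8800` → cut (S731, F1002). Machine vertices: (35.96,154.12) → (24.68,110.80) → (5.60,148.75) → (149.65,97.50) → (154.24,126.88) → (35.96,154.12). Closed: final G1 returns to the first vertex.

**Shape 4** — `<path>` closed polygon, stroke `#0000ff` → engrave (S306, F3504). Machine vertices: (18.11,83.20) → (36.56,181.41) → (119.39,172.20) → (63.19,11.79) → (18.11,83.20). Closed: final G1 returns to the first vertex.

**Shape 5** — `<line>` line segment, stroke `#0000ff` → engrave (S306, F3504). Machine vertices: (38.62,129.85) → (23.07,65.13). Open path.

; LightBurn 1.7.01
; GRBL device profile, absolute coords
G21
G90
G00 X39.52 Y156.47
M3 S306
G1 X89.68 Y156.47 F3504
G1 X89.68 Y138.54
G1 X39.52 Y138.54
G1 X39.52 Y156.47
M5
G00 X115.65 Y34.73
M3 S731
G1 X105.02 Y53.14 F1002
G1 X83.76 Y53.14
G1 X73.13 Y34.73
G1 X83.76 Y16.32
G1 X105.02 Y16.32
G1 X115.65 Y34.73
M5
G00 X35.96 Y154.12
M3 S731
G1 X24.68 Y110.80 F1002
G1 X5.60 Y148.75
G1 X149.65 Y97.50
G1 X154.24 Y126.88
G1 X35.96 Y154.12
M5
G00 X18.11 Y83.20
M3 S306
G1 X36.56 Y181.41 F3504
G1 X119.39 Y172.20
G1 X63.19 Y11.79
G1 X18.11 Y83.20
M5
G00 X38.62 Y129.85
M3 S306
G1 X23.07 Y65.13 F3504
M5
G00 X0.00 Y0.00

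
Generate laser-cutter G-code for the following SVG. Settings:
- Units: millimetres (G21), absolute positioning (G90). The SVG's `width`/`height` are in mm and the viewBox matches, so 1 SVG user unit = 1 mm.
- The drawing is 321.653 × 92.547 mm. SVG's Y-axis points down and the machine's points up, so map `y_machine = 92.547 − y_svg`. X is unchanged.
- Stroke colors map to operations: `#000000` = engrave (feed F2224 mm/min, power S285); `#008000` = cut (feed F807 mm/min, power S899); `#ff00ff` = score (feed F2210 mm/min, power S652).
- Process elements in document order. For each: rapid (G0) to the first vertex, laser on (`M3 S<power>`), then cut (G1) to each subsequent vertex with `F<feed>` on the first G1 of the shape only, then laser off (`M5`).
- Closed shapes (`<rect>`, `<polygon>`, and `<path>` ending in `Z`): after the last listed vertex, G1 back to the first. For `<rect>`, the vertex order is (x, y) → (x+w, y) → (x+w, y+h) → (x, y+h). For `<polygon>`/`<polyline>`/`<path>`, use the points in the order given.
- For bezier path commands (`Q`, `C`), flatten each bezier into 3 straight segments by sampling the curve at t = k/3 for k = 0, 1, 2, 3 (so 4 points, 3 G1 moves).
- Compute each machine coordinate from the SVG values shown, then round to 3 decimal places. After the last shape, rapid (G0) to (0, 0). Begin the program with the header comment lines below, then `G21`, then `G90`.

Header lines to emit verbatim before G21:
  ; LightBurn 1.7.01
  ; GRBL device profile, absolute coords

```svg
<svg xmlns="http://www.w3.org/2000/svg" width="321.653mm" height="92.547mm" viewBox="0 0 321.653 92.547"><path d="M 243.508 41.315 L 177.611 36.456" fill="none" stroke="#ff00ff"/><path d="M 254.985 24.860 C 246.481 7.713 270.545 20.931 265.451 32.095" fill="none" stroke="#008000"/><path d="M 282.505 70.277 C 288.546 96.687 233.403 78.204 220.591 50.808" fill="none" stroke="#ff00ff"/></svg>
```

viewBox `0 0 321.653 92.547` with mm width/height → 1 unit = 1 mm. Flip: y_m = 92.547 − y_svg.

**Shape 1** — `<path>` line segment, stroke `#ff00ff` → score (S652, F2210). Machine vertices: (243.508,51.232) → (177.611,56.091). Open path.

**Shape 2** — `<path>` cubic bezier, stroke `#008000` → cut (S899, F807). Control points (SVG): P0=(254.985,24.860), P1=(246.481,7.713), P2=(270.545,20.931), P3=(265.451,32.095); sampled at t=k/3. Machine vertices: (254.985,67.687) → (255.051,75.913) → (263.112,71.100) → (265.451,60.452). Open path.

**Shape 3** — `<path>` cubic bezier, stroke `#ff00ff` → score (S652, F2210). Control points (SVG): P0=(282.505,70.277), P1=(288.546,96.687), P2=(233.403,78.204), P3=(220.591,50.808); sampled at t=k/3. Machine vertices: (282.505,22.270) → (271.985,9.492) → (243.679,18.647) → (220.591,41.739). Open path.

; LightBurn 1.7.01
; GRBL device profile, absolute coords
G21
G90
G0 X243.508 Y51.232
M3 S652
G1 X177.611 Y56.091 F2210
M5
G0 X254.985 Y67.687
M3 S899
G1 X255.051 Y75.913 F807
G1 X263.112 Y71.100
G1 X265.451 Y60.452
M5
G0 X282.505 Y22.270
M3 S652
G1 X271.985 Y9.492 F2210
G1 X243.679 Y18.647
G1 X220.591 Y41.739
M5
G0 X0.000 Y0.000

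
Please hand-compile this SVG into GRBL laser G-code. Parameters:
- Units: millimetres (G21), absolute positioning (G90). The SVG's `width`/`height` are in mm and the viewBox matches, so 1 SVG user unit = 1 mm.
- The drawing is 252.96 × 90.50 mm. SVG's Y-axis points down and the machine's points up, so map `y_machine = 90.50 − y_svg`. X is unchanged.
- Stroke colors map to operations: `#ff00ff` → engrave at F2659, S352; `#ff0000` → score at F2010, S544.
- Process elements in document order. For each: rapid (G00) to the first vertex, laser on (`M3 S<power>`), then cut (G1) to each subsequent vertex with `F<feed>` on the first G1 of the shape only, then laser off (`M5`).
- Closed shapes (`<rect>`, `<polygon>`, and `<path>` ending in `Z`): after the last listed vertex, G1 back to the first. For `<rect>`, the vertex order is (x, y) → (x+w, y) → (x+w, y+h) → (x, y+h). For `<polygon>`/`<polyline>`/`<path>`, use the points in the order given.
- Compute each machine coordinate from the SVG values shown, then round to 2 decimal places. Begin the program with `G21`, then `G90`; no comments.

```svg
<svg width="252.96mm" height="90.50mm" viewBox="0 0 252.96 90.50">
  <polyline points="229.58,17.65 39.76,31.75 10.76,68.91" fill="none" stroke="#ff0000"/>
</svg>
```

G21
G90
G00 X229.58 Y72.85
M3 S544
G1 X39.76 Y58.75 F2010
G1 X10.76 Y21.59
M5

viewBox `0 0 252.96 90.50` with mm width/height → 1 unit = 1 mm. Flip: y_m = 90.50 − y_svg.

**Shape 1** — `<polyline>` open polyline, stroke `#ff0000` → score (S544, F2010). Machine vertices: (229.58,72.85) → (39.76,58.75) → (10.76,21.59). Open path.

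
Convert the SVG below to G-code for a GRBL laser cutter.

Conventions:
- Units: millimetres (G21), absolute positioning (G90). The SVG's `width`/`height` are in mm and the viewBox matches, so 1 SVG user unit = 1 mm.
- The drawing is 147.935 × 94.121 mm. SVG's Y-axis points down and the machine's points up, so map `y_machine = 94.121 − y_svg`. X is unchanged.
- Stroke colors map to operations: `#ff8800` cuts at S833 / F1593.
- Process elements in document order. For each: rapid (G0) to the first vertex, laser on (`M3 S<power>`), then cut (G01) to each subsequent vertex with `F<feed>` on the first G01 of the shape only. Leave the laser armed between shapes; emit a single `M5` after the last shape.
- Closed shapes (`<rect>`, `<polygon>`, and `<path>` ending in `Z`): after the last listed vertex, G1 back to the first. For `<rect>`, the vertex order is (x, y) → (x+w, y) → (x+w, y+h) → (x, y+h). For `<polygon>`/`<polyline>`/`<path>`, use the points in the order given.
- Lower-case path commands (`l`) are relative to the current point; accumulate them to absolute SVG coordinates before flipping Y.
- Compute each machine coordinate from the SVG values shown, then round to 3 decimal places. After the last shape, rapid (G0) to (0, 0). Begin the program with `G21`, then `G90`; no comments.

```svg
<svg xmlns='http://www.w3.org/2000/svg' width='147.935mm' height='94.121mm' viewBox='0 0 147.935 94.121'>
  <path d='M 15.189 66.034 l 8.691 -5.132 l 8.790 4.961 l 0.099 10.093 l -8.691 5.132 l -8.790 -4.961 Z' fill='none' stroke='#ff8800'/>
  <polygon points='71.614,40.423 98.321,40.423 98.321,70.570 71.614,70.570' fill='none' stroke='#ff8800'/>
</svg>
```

viewBox `0 0 147.935 94.121` with mm width/height → 1 unit = 1 mm. Flip: y_m = 94.121 − y_svg.

**Shape 1** — `<path>` regular polygon, stroke `#ff8800` → cut (S833, F1593). Machine vertices: (15.189,28.087) → (23.880,33.219) → (32.670,28.258) → (32.769,18.165) → (24.078,13.033) → (15.288,17.994) → (15.189,28.087). Closed: final G1 returns to the first vertex.

**Shape 2** — `<polygon>` rectangle, stroke `#ff8800` → cut (S833, F1593). Machine vertices: (71.614,53.698) → (98.321,53.698) → (98.321,23.551) → (71.614,23.551) → (71.614,53.698). Closed: final G1 returns to the first vertex.

G21
G90
G0 X15.189 Y28.087
M3 S833
G01 X23.880 Y33.219 F1593
G01 X32.670 Y28.258
G01 X32.769 Y18.165
G01 X24.078 Y13.033
G01 X15.288 Y17.994
G01 X15.189 Y28.087
G0 X71.614 Y53.698
M3 S833
G01 X98.321 Y53.698 F1593
G01 X98.321 Y23.551
G01 X71.614 Y23.551
G01 X71.614 Y53.698
M5
G0 X0.000 Y0.000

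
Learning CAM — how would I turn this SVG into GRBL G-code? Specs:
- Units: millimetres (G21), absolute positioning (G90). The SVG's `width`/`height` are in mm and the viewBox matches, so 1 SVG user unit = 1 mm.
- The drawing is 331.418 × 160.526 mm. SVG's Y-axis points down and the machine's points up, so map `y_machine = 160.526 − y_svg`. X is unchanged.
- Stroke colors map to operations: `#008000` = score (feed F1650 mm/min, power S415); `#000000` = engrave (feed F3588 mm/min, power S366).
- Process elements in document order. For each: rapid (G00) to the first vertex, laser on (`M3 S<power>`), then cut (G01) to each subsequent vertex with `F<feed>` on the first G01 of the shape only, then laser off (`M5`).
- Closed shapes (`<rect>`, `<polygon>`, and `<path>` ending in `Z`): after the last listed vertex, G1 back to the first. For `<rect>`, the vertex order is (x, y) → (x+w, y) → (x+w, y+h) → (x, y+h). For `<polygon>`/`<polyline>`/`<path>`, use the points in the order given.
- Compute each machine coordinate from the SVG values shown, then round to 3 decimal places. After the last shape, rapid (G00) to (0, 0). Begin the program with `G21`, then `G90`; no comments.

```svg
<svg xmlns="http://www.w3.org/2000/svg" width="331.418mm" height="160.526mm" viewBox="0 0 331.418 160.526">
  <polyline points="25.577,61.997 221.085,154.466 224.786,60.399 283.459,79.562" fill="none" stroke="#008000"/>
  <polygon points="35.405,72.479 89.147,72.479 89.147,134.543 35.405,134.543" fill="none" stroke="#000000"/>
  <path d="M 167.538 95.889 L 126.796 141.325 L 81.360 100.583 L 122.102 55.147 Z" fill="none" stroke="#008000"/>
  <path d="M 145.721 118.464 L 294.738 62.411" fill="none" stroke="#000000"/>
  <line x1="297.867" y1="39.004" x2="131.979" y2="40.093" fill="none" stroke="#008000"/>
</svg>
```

1 u = 1 mm; y_m = 160.526 − y.

[1] `<polyline>` open polyline, #008000→score S415 F1650: (25.577,98.529) → (221.085,6.060) → (224.786,100.127) → (283.459,80.964)

[2] `<polygon>` rectangle, #000000→engrave S366 F3588: (35.405,88.047) → (89.147,88.047) → (89.147,25.983) → (35.405,25.983) → (35.405,88.047) (closed)

[3] `<path>` regular polygon, #008000→score S415 F1650: (167.538,64.637) → (126.796,19.201) → (81.360,59.943) → (122.102,105.379) → (167.538,64.637) (closed)

[4] `<path>` line segment, #000000→engrave S366 F3588: (145.721,42.062) → (294.738,98.115)

[5] `<line>` line segment, #008000→score S415 F1650: (297.867,121.522) → (131.979,120.433)

G21
G90
G00 X25.577 Y98.529
M3 S415
G01 X221.085 Y6.060 F1650
G01 X224.786 Y100.127
G01 X283.459 Y80.964
M5
G00 X35.405 Y88.047
M3 S366
G01 X89.147 Y88.047 F3588
G01 X89.147 Y25.983
G01 X35.405 Y25.983
G01 X35.405 Y88.047
M5
G00 X167.538 Y64.637
M3 S415
G01 X126.796 Y19.201 F1650
G01 X81.360 Y59.943
G01 X122.102 Y105.379
G01 X167.538 Y64.637
M5
G00 X145.721 Y42.062
M3 S366
G01 X294.738 Y98.115 F3588
M5
G00 X297.867 Y121.522
M3 S415
G01 X131.979 Y120.433 F1650
M5
G00 X0.000 Y0.000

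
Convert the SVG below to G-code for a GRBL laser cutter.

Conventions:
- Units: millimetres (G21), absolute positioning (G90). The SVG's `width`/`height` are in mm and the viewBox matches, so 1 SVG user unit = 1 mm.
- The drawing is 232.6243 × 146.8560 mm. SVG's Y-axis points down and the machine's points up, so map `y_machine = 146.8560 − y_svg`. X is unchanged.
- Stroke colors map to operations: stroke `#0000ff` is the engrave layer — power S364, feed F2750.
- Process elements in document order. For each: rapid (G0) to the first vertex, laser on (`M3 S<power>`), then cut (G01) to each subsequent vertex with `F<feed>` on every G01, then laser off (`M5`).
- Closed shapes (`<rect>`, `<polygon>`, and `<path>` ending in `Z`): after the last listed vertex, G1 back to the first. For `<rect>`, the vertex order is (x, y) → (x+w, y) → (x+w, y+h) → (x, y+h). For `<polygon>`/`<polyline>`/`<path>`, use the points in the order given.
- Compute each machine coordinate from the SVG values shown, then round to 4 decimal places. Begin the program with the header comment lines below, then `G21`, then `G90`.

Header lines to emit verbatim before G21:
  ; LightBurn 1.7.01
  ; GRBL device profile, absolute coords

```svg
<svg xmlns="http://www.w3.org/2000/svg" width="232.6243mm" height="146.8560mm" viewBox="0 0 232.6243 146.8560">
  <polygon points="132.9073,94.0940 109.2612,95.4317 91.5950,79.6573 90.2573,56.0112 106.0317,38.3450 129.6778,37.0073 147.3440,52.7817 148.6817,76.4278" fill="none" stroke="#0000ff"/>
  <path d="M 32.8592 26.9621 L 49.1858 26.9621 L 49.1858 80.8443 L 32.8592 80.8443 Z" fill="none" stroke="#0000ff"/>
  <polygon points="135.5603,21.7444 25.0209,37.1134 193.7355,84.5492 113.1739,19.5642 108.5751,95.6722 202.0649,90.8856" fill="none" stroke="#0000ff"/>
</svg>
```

Since the viewBox matches the mm dimensions, user units are millimetres directly. The only transform is the Y-flip y_m = 146.8560 − y_svg.

Shape 1 is a regular polygon drawn with `<polygon>`. Its stroke #0000ff means engrave at S364, F2750. After flipping Y the toolpath is (132.9073,52.7620) → (109.2612,51.4243) → (91.5950,67.1987) → (90.2573,90.8448) → (106.0317,108.5110) → (129.6778,109.8487) → (147.3440,94.0743) → (148.6817,70.4282) → (132.9073,52.7620), returning to the start.

Shape 2 is a rectangle drawn with `<path>`. Its stroke #0000ff means engrave at S364, F2750. After flipping Y the toolpath is (32.8592,119.8939) → (49.1858,119.8939) → (49.1858,66.0117) → (32.8592,66.0117) → (32.8592,119.8939), returning to the start.

Shape 3 is a closed polygon drawn with `<polygon>`. Its stroke #0000ff means engrave at S364, F2750. After flipping Y the toolpath is (135.5603,125.1116) → (25.0209,109.7426) → (193.7355,62.3068) → (113.1739,127.2918) → (108.5751,51.1838) → (202.0649,55.9704) → (135.5603,125.1116), returning to the start.

; LightBurn 1.7.01
; GRBL device profile, absolute coords
G21
G90
G0 X132.9073 Y52.7620
M3 S364
G01 X109.2612 Y51.4243 F2750
G01 X91.5950 Y67.1987 F2750
G01 X90.2573 Y90.8448 F2750
G01 X106.0317 Y108.5110 F2750
G01 X129.6778 Y109.8487 F2750
G01 X147.3440 Y94.0743 F2750
G01 X148.6817 Y70.4282 F2750
G01 X132.9073 Y52.7620 F2750
M5
G0 X32.8592 Y119.8939
M3 S364
G01 X49.1858 Y119.8939 F2750
G01 X49.1858 Y66.0117 F2750
G01 X32.8592 Y66.0117 F2750
G01 X32.8592 Y119.8939 F2750
M5
G0 X135.5603 Y125.1116
M3 S364
G01 X25.0209 Y109.7426 F2750
G01 X193.7355 Y62.3068 F2750
G01 X113.1739 Y127.2918 F2750
G01 X108.5751 Y51.1838 F2750
G01 X202.0649 Y55.9704 F2750
G01 X135.5603 Y125.1116 F2750
M5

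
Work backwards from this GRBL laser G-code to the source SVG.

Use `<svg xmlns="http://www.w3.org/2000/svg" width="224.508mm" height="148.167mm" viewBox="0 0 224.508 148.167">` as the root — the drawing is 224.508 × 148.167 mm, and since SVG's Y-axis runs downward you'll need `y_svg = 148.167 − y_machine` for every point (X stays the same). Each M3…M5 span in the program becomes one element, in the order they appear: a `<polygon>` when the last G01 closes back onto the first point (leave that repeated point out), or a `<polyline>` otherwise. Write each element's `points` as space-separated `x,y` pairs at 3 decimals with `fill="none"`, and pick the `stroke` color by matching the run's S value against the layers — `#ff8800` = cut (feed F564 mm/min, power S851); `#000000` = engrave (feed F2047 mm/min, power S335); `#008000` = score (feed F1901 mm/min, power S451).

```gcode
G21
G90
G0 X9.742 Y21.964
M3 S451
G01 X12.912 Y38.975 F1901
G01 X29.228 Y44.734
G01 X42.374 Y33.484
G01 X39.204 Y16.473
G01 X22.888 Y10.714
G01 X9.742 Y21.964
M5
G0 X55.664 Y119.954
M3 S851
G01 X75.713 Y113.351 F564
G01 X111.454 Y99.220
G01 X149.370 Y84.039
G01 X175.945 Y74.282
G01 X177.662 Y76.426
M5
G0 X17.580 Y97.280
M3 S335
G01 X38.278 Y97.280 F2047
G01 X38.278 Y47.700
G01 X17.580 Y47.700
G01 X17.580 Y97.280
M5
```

<svg xmlns="http://www.w3.org/2000/svg" width="224.508mm" height="148.167mm" viewBox="0 0 224.508 148.167">
  <polygon points="9.742,126.203 12.912,109.192 29.228,103.433 42.374,114.683 39.204,131.694 22.888,137.453" fill="none" stroke="#008000"/>
  <polyline points="55.664,28.213 75.713,34.816 111.454,48.947 149.370,64.128 175.945,73.885 177.662,71.741" fill="none" stroke="#ff8800"/>
  <polygon points="17.580,50.887 38.278,50.887 38.278,100.467 17.580,100.467" fill="none" stroke="#000000"/>
</svg>

Machine Y-up, SVG Y-down with viewBox height 148.167, so y_svg = 148.167 − y_machine; X carries over.

Run 1: S451 ⇒ score layer `#008000`. The run returns to its start, so emit a `<polygon>` with points (Y-flipped): 9.742,126.203 12.912,109.192 29.228,103.433 42.374,114.683 39.204,131.694 22.888,137.453.

Run 2: S851 ⇒ cut layer `#ff8800`. The run is open, so emit a `<polyline>` with points (Y-flipped): 55.664,28.213 75.713,34.816 111.454,48.947 149.370,64.128 175.945,73.885 177.662,71.741.

Run 3: the run's S335 means `#000000` (engrave). The run returns to its start, so emit a `<polygon>` with points (Y-flipped): 17.580,50.887 38.278,50.887 38.278,100.467 17.580,100.467.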